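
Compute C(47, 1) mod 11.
3

Using Lucas' theorem:
Write n=47 and k=1 in base 11:
n in base 11: [4, 3]
k in base 11: [0, 1]
C(47,1) mod 11 = ∏ C(n_i, k_i) mod 11
Digit binomials (mod 11): C(4,0) = 1; C(3,1) = 3
Product: 1 × 3 = 3 ≡ 3 (mod 11)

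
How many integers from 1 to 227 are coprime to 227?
226

227 = 227
φ(n) = n × ∏(1 - 1/p) for each prime p dividing n
φ(227) = 227 × (1 - 1/227) = 226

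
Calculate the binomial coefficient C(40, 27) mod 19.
0

Using Lucas' theorem:
Write n=40 and k=27 in base 19:
n in base 19: [2, 2]
k in base 19: [1, 8]
C(40,27) mod 19 = ∏ C(n_i, k_i) mod 19
Digit binomials (mod 19): C(2,1) = 2; C(2,8) = 0 (k_i > n_i)
Product: 2 × 0 = 0 ≡ 0 (mod 19)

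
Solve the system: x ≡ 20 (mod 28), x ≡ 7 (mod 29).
384

Using Chinese Remainder Theorem:
M = 28 × 29 = 812
M1 = 29, M2 = 28
y1 = 29^(-1) mod 28 = 1
y2 = 28^(-1) mod 29 = 28
x = (20×29×1 + 7×28×28) mod 812 = 384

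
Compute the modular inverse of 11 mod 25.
16

gcd(11, 25) = 1, so the inverse exists.
Extended Euclidean algorithm on (25, 11):
25 = 2 × 11 + 3  ⟹  3 = (1)·25 + (-2)·11
11 = 3 × 3 + 2  ⟹  2 = (-3)·25 + (7)·11
3 = 1 × 2 + 1  ⟹  1 = (4)·25 + (-9)·11
So (-9)·11 ≡ 1 (mod 25), i.e. 11^(-1) ≡ -9 ≡ 16 (mod 25).
Check: 11 × 16 = 176 ≡ 1 (mod 25)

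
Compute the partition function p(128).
4351078600

p(n) counts ways to write n as a sum of positive integers (order ignored).
Euler's pentagonal recurrence: p(k) = p(k-1) + p(k-2) - p(k-5) - p(k-7) + p(k-12) + p(k-15) - ... (offsets j(3j∓1)/2, signs ++--, p(0)=1, p(<0)=0).
DP table for k = 0..127: p(0)=1, p(1)=1, p(2)=2, p(3)=3, p(4)=5, p(5)=7, p(6)=11, p(7)=15, p(8)=22, p(9)=30, p(10)=42, p(11)=56, p(12)=77, p(13)=101, p(14)=135, p(15)=176, p(16)=231, p(17)=297, p(18)=385, p(19)=490, p(20)=627, p(21)=792, p(22)=1002, p(23)=1255, p(24)=1575, p(25)=1958, p(26)=2436, p(27)=3010, p(28)=3718, p(29)=4565, p(30)=5604, p(31)=6842, p(32)=8349, p(33)=10143, p(34)=12310, p(35)=14883, p(36)=17977, p(37)=21637, p(38)=26015, p(39)=31185, p(40)=37338, p(41)=44583, p(42)=53174, p(43)=63261, p(44)=75175, p(45)=89134, p(46)=105558, p(47)=124754, p(48)=147273, p(49)=173525, p(50)=204226, p(51)=239943, p(52)=281589, p(53)=329931, p(54)=386155, p(55)=451276, p(56)=526823, p(57)=614154, p(58)=715220, p(59)=831820, p(60)=966467, p(61)=1121505, p(62)=1300156, p(63)=1505499, p(64)=1741630, p(65)=2012558, p(66)=2323520, p(67)=2679689, p(68)=3087735, p(69)=3554345, p(70)=4087968, p(71)=4697205, p(72)=5392783, p(73)=6185689, p(74)=7089500, p(75)=8118264, p(76)=9289091, p(77)=10619863, p(78)=12132164, p(79)=13848650, p(80)=15796476, p(81)=18004327, p(82)=20506255, p(83)=23338469, p(84)=26543660, p(85)=30167357, p(86)=34262962, p(87)=38887673, p(88)=44108109, p(89)=49995925, p(90)=56634173, p(91)=64112359, p(92)=72533807, p(93)=82010177, p(94)=92669720, p(95)=104651419, p(96)=118114304, p(97)=133230930, p(98)=150198136, p(99)=169229875, p(100)=190569292, p(101)=214481126, p(102)=241265379, p(103)=271248950, p(104)=304801365, p(105)=342325709, p(106)=384276336, p(107)=431149389, p(108)=483502844, p(109)=541946240, p(110)=607163746, p(111)=679903203, p(112)=761002156, p(113)=851376628, p(114)=952050665, p(115)=1064144451, p(116)=1188908248, p(117)=1327710076, p(118)=1482074143, p(119)=1653668665, p(120)=1844349560, p(121)=2056148051, p(122)=2291320912, p(123)=2552338241, p(124)=2841940500, p(125)=3163127352, p(126)=3519222692, p(127)=3913864295.
Final step: p(128) = p(127) + p(126) - p(123) - p(121) + p(116) + p(113) - p(106) - p(102) + p(93) + p(88) - p(77) - p(71) + p(58) + p(51) - p(36) - p(28) + p(11) + p(2)
= 3913864295 + 3519222692 - 2552338241 - 2056148051 + 1188908248 + 851376628 - 384276336 - 241265379 + 82010177 + 44108109 - 10619863 - 4697205 + 715220 + 239943 - 17977 - 3718 + 56 + 2
= 4351078600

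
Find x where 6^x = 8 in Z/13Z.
3

Baby-step giant-step with step n = ⌈√13⌉ = 4.
Baby steps 6^j mod 13 (j:value) for j=0..3: 0:1, 1:6, 2:10, 3:8.
h = 8 is already in the table at j=3, so x = 3.
Check: 6^3 ≡ 8 (mod 13).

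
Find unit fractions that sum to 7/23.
1/4 + 1/19 + 1/583 + 1/1019084

Greedy algorithm:
7/23: ceiling(23/7) = 4, use 1/4
5/92: ceiling(92/5) = 19, use 1/19
3/1748: ceiling(1748/3) = 583, use 1/583
1/1019084: ceiling(1019084/1) = 1019084, use 1/1019084
Result: 7/23 = 1/4 + 1/19 + 1/583 + 1/1019084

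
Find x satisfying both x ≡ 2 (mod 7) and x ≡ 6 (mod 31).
37

Using Chinese Remainder Theorem:
M = 7 × 31 = 217
M1 = 31, M2 = 7
y1 = 31^(-1) mod 7 = 5
y2 = 7^(-1) mod 31 = 9
x = (2×31×5 + 6×7×9) mod 217 = 37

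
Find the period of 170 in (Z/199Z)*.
198

199 is prime, so ord(170) divides φ(199) = 198.
Divisors of 198: 1, 2, 3, 6, 9, 11, 18, 22, 33, 66, 99, 198.
Repeated squaring: 170^1 ≡ 170, 170^2 ≡ 45, 170^4 ≡ 35, 170^8 ≡ 31, 170^16 ≡ 165, 170^32 ≡ 161, 170^64 ≡ 51, 170^128 ≡ 14 (mod 199).
Test 170^d mod 199 for each divisor d in increasing order:
170^1 ≡ 170
170^2 ≡ 45
170^3 = 170^2·170^1 ≡ 88
170^6 = 170^4·170^2 ≡ 182
170^9 = 170^8·170^1 ≡ 96
170^11 = 170^8·170^2·170^1 ≡ 141
170^18 = 170^16·170^2 ≡ 62
170^22 = 170^16·170^4·170^2 ≡ 180
170^33 = 170^32·170^1 ≡ 107
170^66 = 170^64·170^2 ≡ 106
170^99 = 170^64·170^32·170^2·170^1 ≡ 198
170^198 = 170^128·170^64·170^4·170^2 ≡ 1  ← first divisor giving 1
The order is 198.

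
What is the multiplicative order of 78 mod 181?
180

181 is prime, so ord(78) divides φ(181) = 180.
Divisors of 180: 1, 2, 3, 4, 5, 6, 9, 10, 12, 15, 18, 20, 30, 36, 45, 60, 90, 180.
Repeated squaring: 78^1 ≡ 78, 78^2 ≡ 111, 78^4 ≡ 13, 78^8 ≡ 169, 78^16 ≡ 144, 78^32 ≡ 102, 78^64 ≡ 87, 78^128 ≡ 148 (mod 181).
Test 78^d mod 181 for each divisor d in increasing order:
78^1 ≡ 78
78^2 ≡ 111
78^3 = 78^2·78^1 ≡ 151
78^4 ≡ 13
78^5 = 78^4·78^1 ≡ 109
78^6 = 78^4·78^2 ≡ 176
78^9 = 78^8·78^1 ≡ 150
78^10 = 78^8·78^2 ≡ 116
78^12 = 78^8·78^4 ≡ 25
78^15 = 78^8·78^4·78^2·78^1 ≡ 155
78^18 = 78^16·78^2 ≡ 56
78^20 = 78^16·78^4 ≡ 62
78^30 = 78^16·78^8·78^4·78^2 ≡ 133
78^36 = 78^32·78^4 ≡ 59
78^45 = 78^32·78^8·78^4·78^1 ≡ 162
78^60 = 78^32·78^16·78^8·78^4 ≡ 132
78^90 = 78^64·78^16·78^8·78^2 ≡ 180
78^180 = 78^128·78^32·78^16·78^4 ≡ 1  ← first divisor giving 1
The order is 180.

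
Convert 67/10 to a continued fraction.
[6; 1, 2, 3]

Euclidean algorithm steps:
67 = 6 × 10 + 7
10 = 1 × 7 + 3
7 = 2 × 3 + 1
3 = 3 × 1 + 0
Continued fraction: [6; 1, 2, 3]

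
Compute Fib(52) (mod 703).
474

Matrix identity: Q^n = [[F_(n+1), F_n], [F_n, F_(n-1)]] with Q = [[1,1],[1,0]].
n = 52 = 110100₂. Square-and-multiply, entries mod 703:
Q^1 = [[1,1],[1,0]]
Q^3 = (Q^1)²·Q = [[3,2],[2,1]]
Q^6 = (Q^3)² = [[13,8],[8,5]]
Q^13 = (Q^6)²·Q = [[377,233],[233,144]]
Q^26 = (Q^13)² = [[281,477],[477,507]]
Q^52 = (Q^26)² = [[685,474],[474,211]]
F_52 mod 703 = Q^52[0][1] = 474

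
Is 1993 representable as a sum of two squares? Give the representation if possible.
12² + 43² (a=12, b=43)

Factorization: 1993 = 1993
By Fermat: n is sum of two squares iff every prime p ≡ 3 (mod 4) appears to even power.
All primes ≡ 3 (mod 4) appear to even power.
Search a = 0, 1, 2, … for 1993 - a² a perfect square: first hit at a = 12: 1993 - 144 = 1849 = 43².
1993 = 12² + 43² = 144 + 1849 ✓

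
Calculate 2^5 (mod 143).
32

Repeated squaring. Binary of 5 = 101.
2^1 ≡ 2 (mod 143); 2^2 ≡ 4 (mod 143); 2^4 ≡ 16 (mod 143)
2^5 = 2^1 × 2^4 ≡ 32 (mod 143)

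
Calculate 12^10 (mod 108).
0

Repeated squaring. Binary of 10 = 1010.
12^1 ≡ 12 (mod 108); 12^2 ≡ 36 (mod 108); 12^4 ≡ 0 (mod 108); 12^8 ≡ 0 (mod 108)
12^10 = 12^2 × 12^8 ≡ 0 (mod 108)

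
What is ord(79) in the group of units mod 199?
99

199 is prime, so ord(79) divides φ(199) = 198.
Divisors of 198: 1, 2, 3, 6, 9, 11, 18, 22, 33, 66, 99, 198.
Repeated squaring: 79^1 ≡ 79, 79^2 ≡ 72, 79^4 ≡ 10, 79^8 ≡ 100, 79^16 ≡ 50, 79^32 ≡ 112, 79^64 ≡ 7, 79^128 ≡ 49 (mod 199).
Test 79^d mod 199 for each divisor d in increasing order:
79^1 ≡ 79
79^2 ≡ 72
79^3 = 79^2·79^1 ≡ 116
79^6 = 79^4·79^2 ≡ 123
79^9 = 79^8·79^1 ≡ 139
79^11 = 79^8·79^2·79^1 ≡ 58
79^18 = 79^16·79^2 ≡ 18
79^22 = 79^16·79^4·79^2 ≡ 180
79^33 = 79^32·79^1 ≡ 92
79^66 = 79^64·79^2 ≡ 106
79^99 = 79^64·79^32·79^2·79^1 ≡ 1  ← first divisor giving 1
The order is 99.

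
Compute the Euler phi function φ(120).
32

120 = 2^3 × 3 × 5
φ(n) = n × ∏(1 - 1/p) for each prime p dividing n
φ(120) = 120 × (1 - 1/2) × (1 - 1/3) × (1 - 1/5) = 32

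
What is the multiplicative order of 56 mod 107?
53

107 is prime, so ord(56) divides φ(107) = 106.
Divisors of 106: 1, 2, 53, 106.
Repeated squaring: 56^1 ≡ 56, 56^2 ≡ 33, 56^4 ≡ 19, 56^8 ≡ 40, 56^16 ≡ 102, 56^32 ≡ 25, 56^64 ≡ 90 (mod 107).
Test 56^d mod 107 for each divisor d in increasing order:
56^1 ≡ 56
56^2 ≡ 33
56^53 = 56^32·56^16·56^4·56^1 ≡ 1  ← first divisor giving 1
The order is 53.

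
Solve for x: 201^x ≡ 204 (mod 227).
37

Baby-step giant-step with step n = ⌈√227⌉ = 16.
Baby steps 201^j mod 227 (j:value) for j=0..15: 0:1, 1:201, 2:222, 3:130, 4:25, 5:31, 6:102, 7:72, 8:171, 9:94, 10:53, 11:211, 12:189, 13:80, 14:190, 15:54.
Giant-step multiplier: 201^(-16) ≡ 201^(226-16) = 201^210 ≡ 27 (mod 227).
Giant steps γ_i = 204·27^i mod 227: γ_0=204, γ_1=60, γ_2=31 (in table at j=5).
x = i·n + j = 2·16 + 5 = 37.
Check: 201^37 ≡ 204 (mod 227).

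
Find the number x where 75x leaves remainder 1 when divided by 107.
10

gcd(75, 107) = 1, so the inverse exists.
Extended Euclidean algorithm on (107, 75):
107 = 1 × 75 + 32  ⟹  32 = (1)·107 + (-1)·75
75 = 2 × 32 + 11  ⟹  11 = (-2)·107 + (3)·75
32 = 2 × 11 + 10  ⟹  10 = (5)·107 + (-7)·75
11 = 1 × 10 + 1  ⟹  1 = (-7)·107 + (10)·75
So (10)·75 ≡ 1 (mod 107), i.e. 75^(-1) ≡ 10 (mod 107).
Check: 75 × 10 = 750 ≡ 1 (mod 107)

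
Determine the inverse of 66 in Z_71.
14

gcd(66, 71) = 1, so the inverse exists.
Extended Euclidean algorithm on (71, 66):
71 = 1 × 66 + 5  ⟹  5 = (1)·71 + (-1)·66
66 = 13 × 5 + 1  ⟹  1 = (-13)·71 + (14)·66
So (14)·66 ≡ 1 (mod 71), i.e. 66^(-1) ≡ 14 (mod 71).
Check: 66 × 14 = 924 ≡ 1 (mod 71)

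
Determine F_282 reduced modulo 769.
8

Matrix identity: Q^n = [[F_(n+1), F_n], [F_n, F_(n-1)]] with Q = [[1,1],[1,0]].
n = 282 = 100011010₂. Square-and-multiply, entries mod 769:
Q^1 = [[1,1],[1,0]]
Q^2 = (Q^1)² = [[2,1],[1,1]]
Q^4 = (Q^2)² = [[5,3],[3,2]]
Q^8 = (Q^4)² = [[34,21],[21,13]]
Q^17 = (Q^8)²·Q = [[277,59],[59,218]]
Q^35 = (Q^17)²·Q = [[217,234],[234,752]]
Q^70 = (Q^35)² = [[337,660],[660,446]]
Q^141 = (Q^70)²·Q = [[115,103],[103,12]]
Q^282 = (Q^141)² = [[764,8],[8,756]]
F_282 mod 769 = Q^282[0][1] = 8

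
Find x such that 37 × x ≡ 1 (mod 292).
221

gcd(37, 292) = 1, so the inverse exists.
Extended Euclidean algorithm on (292, 37):
292 = 7 × 37 + 33  ⟹  33 = (1)·292 + (-7)·37
37 = 1 × 33 + 4  ⟹  4 = (-1)·292 + (8)·37
33 = 8 × 4 + 1  ⟹  1 = (9)·292 + (-71)·37
So (-71)·37 ≡ 1 (mod 292), i.e. 37^(-1) ≡ -71 ≡ 221 (mod 292).
Check: 37 × 221 = 8177 ≡ 1 (mod 292)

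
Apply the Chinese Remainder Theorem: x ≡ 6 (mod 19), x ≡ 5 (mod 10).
25

Using Chinese Remainder Theorem:
M = 19 × 10 = 190
M1 = 10, M2 = 19
y1 = 10^(-1) mod 19 = 2
y2 = 19^(-1) mod 10 = 9
x = (6×10×2 + 5×19×9) mod 190 = 25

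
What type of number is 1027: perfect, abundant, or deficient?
deficient

Proper divisors of 1027: sum = 1 + 13 + 79 = 93
Since 93 < 1027, 1027 is deficient.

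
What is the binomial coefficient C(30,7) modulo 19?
7

Using Lucas' theorem:
Write n=30 and k=7 in base 19:
n in base 19: [1, 11]
k in base 19: [0, 7]
C(30,7) mod 19 = ∏ C(n_i, k_i) mod 19
Digit binomials (mod 19): C(1,0) = 1; C(11,7) = 330 ≡ 7
Product: 1 × 7 = 7 ≡ 7 (mod 19)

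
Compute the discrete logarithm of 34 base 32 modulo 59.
43

Baby-step giant-step with step n = ⌈√59⌉ = 8.
Baby steps 32^j mod 59 (j:value) for j=0..7: 0:1, 1:32, 2:21, 3:23, 4:28, 5:11, 6:57, 7:54.
Giant-step multiplier: 32^(-8) ≡ 32^(58-8) = 32^50 ≡ 7 (mod 59).
Giant steps γ_i = 34·7^i mod 59: γ_0=34, γ_1=2, γ_2=14, γ_3=39, γ_4=37, γ_5=23 (in table at j=3).
x = i·n + j = 5·8 + 3 = 43.
Check: 32^43 ≡ 34 (mod 59).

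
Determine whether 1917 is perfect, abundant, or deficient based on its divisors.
deficient

Proper divisors of 1917: sum = 1 + 3 + 9 + 27 + 71 + 213 + 639 = 963
Since 963 < 1917, 1917 is deficient.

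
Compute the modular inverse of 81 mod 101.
5

gcd(81, 101) = 1, so the inverse exists.
Extended Euclidean algorithm on (101, 81):
101 = 1 × 81 + 20  ⟹  20 = (1)·101 + (-1)·81
81 = 4 × 20 + 1  ⟹  1 = (-4)·101 + (5)·81
So (5)·81 ≡ 1 (mod 101), i.e. 81^(-1) ≡ 5 (mod 101).
Check: 81 × 5 = 405 ≡ 1 (mod 101)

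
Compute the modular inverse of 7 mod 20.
3

gcd(7, 20) = 1, so the inverse exists.
Extended Euclidean algorithm on (20, 7):
20 = 2 × 7 + 6  ⟹  6 = (1)·20 + (-2)·7
7 = 1 × 6 + 1  ⟹  1 = (-1)·20 + (3)·7
So (3)·7 ≡ 1 (mod 20), i.e. 7^(-1) ≡ 3 (mod 20).
Check: 7 × 3 = 21 ≡ 1 (mod 20)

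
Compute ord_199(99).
198

199 is prime, so ord(99) divides φ(199) = 198.
Divisors of 198: 1, 2, 3, 6, 9, 11, 18, 22, 33, 66, 99, 198.
Repeated squaring: 99^1 ≡ 99, 99^2 ≡ 50, 99^4 ≡ 112, 99^8 ≡ 7, 99^16 ≡ 49, 99^32 ≡ 13, 99^64 ≡ 169, 99^128 ≡ 104 (mod 199).
Test 99^d mod 199 for each divisor d in increasing order:
99^1 ≡ 99
99^2 ≡ 50
99^3 = 99^2·99^1 ≡ 174
99^6 = 99^4·99^2 ≡ 28
99^9 = 99^8·99^1 ≡ 96
99^11 = 99^8·99^2·99^1 ≡ 24
99^18 = 99^16·99^2 ≡ 62
99^22 = 99^16·99^4·99^2 ≡ 178
99^33 = 99^32·99^1 ≡ 93
99^66 = 99^64·99^2 ≡ 92
99^99 = 99^64·99^32·99^2·99^1 ≡ 198
99^198 = 99^128·99^64·99^4·99^2 ≡ 1  ← first divisor giving 1
The order is 198.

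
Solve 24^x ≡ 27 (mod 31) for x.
21

Baby-step giant-step with step n = ⌈√31⌉ = 6.
Baby steps 24^j mod 31 (j:value) for j=0..5: 0:1, 1:24, 2:18, 3:29, 4:14, 5:26.
Giant-step multiplier: 24^(-6) ≡ 24^(30-6) = 24^24 ≡ 8 (mod 31).
Giant steps γ_i = 27·8^i mod 31: γ_0=27, γ_1=30, γ_2=23, γ_3=29 (in table at j=3).
x = i·n + j = 3·6 + 3 = 21.
Check: 24^21 ≡ 27 (mod 31).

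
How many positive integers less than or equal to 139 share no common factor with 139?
138

139 = 139
φ(n) = n × ∏(1 - 1/p) for each prime p dividing n
φ(139) = 139 × (1 - 1/139) = 138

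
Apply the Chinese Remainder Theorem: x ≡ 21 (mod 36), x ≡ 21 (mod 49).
21

Using Chinese Remainder Theorem:
M = 36 × 49 = 1764
M1 = 49, M2 = 36
y1 = 49^(-1) mod 36 = 25
y2 = 36^(-1) mod 49 = 15
x = (21×49×25 + 21×36×15) mod 1764 = 21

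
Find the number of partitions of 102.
241265379

p(n) counts ways to write n as a sum of positive integers (order ignored).
Euler's pentagonal recurrence: p(k) = p(k-1) + p(k-2) - p(k-5) - p(k-7) + p(k-12) + p(k-15) - ... (offsets j(3j∓1)/2, signs ++--, p(0)=1, p(<0)=0).
DP table for k = 0..101: p(0)=1, p(1)=1, p(2)=2, p(3)=3, p(4)=5, p(5)=7, p(6)=11, p(7)=15, p(8)=22, p(9)=30, p(10)=42, p(11)=56, p(12)=77, p(13)=101, p(14)=135, p(15)=176, p(16)=231, p(17)=297, p(18)=385, p(19)=490, p(20)=627, p(21)=792, p(22)=1002, p(23)=1255, p(24)=1575, p(25)=1958, p(26)=2436, p(27)=3010, p(28)=3718, p(29)=4565, p(30)=5604, p(31)=6842, p(32)=8349, p(33)=10143, p(34)=12310, p(35)=14883, p(36)=17977, p(37)=21637, p(38)=26015, p(39)=31185, p(40)=37338, p(41)=44583, p(42)=53174, p(43)=63261, p(44)=75175, p(45)=89134, p(46)=105558, p(47)=124754, p(48)=147273, p(49)=173525, p(50)=204226, p(51)=239943, p(52)=281589, p(53)=329931, p(54)=386155, p(55)=451276, p(56)=526823, p(57)=614154, p(58)=715220, p(59)=831820, p(60)=966467, p(61)=1121505, p(62)=1300156, p(63)=1505499, p(64)=1741630, p(65)=2012558, p(66)=2323520, p(67)=2679689, p(68)=3087735, p(69)=3554345, p(70)=4087968, p(71)=4697205, p(72)=5392783, p(73)=6185689, p(74)=7089500, p(75)=8118264, p(76)=9289091, p(77)=10619863, p(78)=12132164, p(79)=13848650, p(80)=15796476, p(81)=18004327, p(82)=20506255, p(83)=23338469, p(84)=26543660, p(85)=30167357, p(86)=34262962, p(87)=38887673, p(88)=44108109, p(89)=49995925, p(90)=56634173, p(91)=64112359, p(92)=72533807, p(93)=82010177, p(94)=92669720, p(95)=104651419, p(96)=118114304, p(97)=133230930, p(98)=150198136, p(99)=169229875, p(100)=190569292, p(101)=214481126.
Final step: p(102) = p(101) + p(100) - p(97) - p(95) + p(90) + p(87) - p(80) - p(76) + p(67) + p(62) - p(51) - p(45) + p(32) + p(25) - p(10) - p(2)
= 214481126 + 190569292 - 133230930 - 104651419 + 56634173 + 38887673 - 15796476 - 9289091 + 2679689 + 1300156 - 239943 - 89134 + 8349 + 1958 - 42 - 2
= 241265379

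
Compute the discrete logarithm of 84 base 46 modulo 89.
10

Baby-step giant-step with step n = ⌈√89⌉ = 10.
Baby steps 46^j mod 89 (j:value) for j=0..9: 0:1, 1:46, 2:69, 3:59, 4:44, 5:66, 6:10, 7:15, 8:67, 9:56.
Giant-step multiplier: 46^(-10) ≡ 46^(88-10) = 46^78 ≡ 71 (mod 89).
Giant steps γ_i = 84·71^i mod 89: γ_0=84, γ_1=1 (in table at j=0).
x = i·n + j = 1·10 + 0 = 10.
Check: 46^10 ≡ 84 (mod 89).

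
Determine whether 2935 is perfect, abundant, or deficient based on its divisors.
deficient

Proper divisors of 2935: sum = 1 + 5 + 587 = 593
Since 593 < 2935, 2935 is deficient.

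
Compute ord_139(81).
69

139 is prime, so ord(81) divides φ(139) = 138.
Divisors of 138: 1, 2, 3, 6, 23, 46, 69, 138.
Repeated squaring: 81^1 ≡ 81, 81^2 ≡ 28, 81^4 ≡ 89, 81^8 ≡ 137, 81^16 ≡ 4, 81^32 ≡ 16, 81^64 ≡ 117, 81^128 ≡ 67 (mod 139).
Test 81^d mod 139 for each divisor d in increasing order:
81^1 ≡ 81
81^2 ≡ 28
81^3 = 81^2·81^1 ≡ 44
81^6 = 81^4·81^2 ≡ 129
81^23 = 81^16·81^4·81^2·81^1 ≡ 96
81^46 = 81^32·81^8·81^4·81^2 ≡ 42
81^69 = 81^64·81^4·81^1 ≡ 1  ← first divisor giving 1
The order is 69.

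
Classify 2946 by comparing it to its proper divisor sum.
abundant

Proper divisors of 2946: sum = 1 + 2 + 3 + 6 + 491 + 982 + 1473 = 2958
Since 2958 > 2946, 2946 is abundant.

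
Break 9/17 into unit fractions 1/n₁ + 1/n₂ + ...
1/2 + 1/34

Greedy algorithm:
9/17: ceiling(17/9) = 2, use 1/2
1/34: ceiling(34/1) = 34, use 1/34
Result: 9/17 = 1/2 + 1/34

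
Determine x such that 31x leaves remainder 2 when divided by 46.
x ≡ 6 (mod 46)

gcd(31, 46) = 1, which divides 2, so solutions exist.
Find 31^(-1) mod 46 by the extended Euclidean algorithm:
46 = 1 × 31 + 15  ⟹  15 = (1)·46 + (-1)·31
31 = 2 × 15 + 1  ⟹  1 = (-2)·46 + (3)·31
So (3)·31 ≡ 1 (mod 46), i.e. 31^(-1) ≡ 3 (mod 46).
x ≡ 3 × 2 = 6 ≡ 6 (mod 46).
Check: 31 × 6 = 186 ≡ 2 (mod 46).
Unique solution: x ≡ 6 (mod 46)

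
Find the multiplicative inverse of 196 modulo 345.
301

gcd(196, 345) = 1, so the inverse exists.
Extended Euclidean algorithm on (345, 196):
345 = 1 × 196 + 149  ⟹  149 = (1)·345 + (-1)·196
196 = 1 × 149 + 47  ⟹  47 = (-1)·345 + (2)·196
149 = 3 × 47 + 8  ⟹  8 = (4)·345 + (-7)·196
47 = 5 × 8 + 7  ⟹  7 = (-21)·345 + (37)·196
8 = 1 × 7 + 1  ⟹  1 = (25)·345 + (-44)·196
So (-44)·196 ≡ 1 (mod 345), i.e. 196^(-1) ≡ -44 ≡ 301 (mod 345).
Check: 196 × 301 = 58996 ≡ 1 (mod 345)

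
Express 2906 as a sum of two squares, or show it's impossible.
35² + 41² (a=35, b=41)

Factorization: 2906 = 2 × 1453
By Fermat: n is sum of two squares iff every prime p ≡ 3 (mod 4) appears to even power.
All primes ≡ 3 (mod 4) appear to even power.
Search a = 0, 1, 2, … for 2906 - a² a perfect square: first hit at a = 35: 2906 - 1225 = 1681 = 41².
2906 = 35² + 41² = 1225 + 1681 ✓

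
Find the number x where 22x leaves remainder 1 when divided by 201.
64

gcd(22, 201) = 1, so the inverse exists.
Extended Euclidean algorithm on (201, 22):
201 = 9 × 22 + 3  ⟹  3 = (1)·201 + (-9)·22
22 = 7 × 3 + 1  ⟹  1 = (-7)·201 + (64)·22
So (64)·22 ≡ 1 (mod 201), i.e. 22^(-1) ≡ 64 (mod 201).
Check: 22 × 64 = 1408 ≡ 1 (mod 201)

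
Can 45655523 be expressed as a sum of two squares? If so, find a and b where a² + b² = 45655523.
Not possible

Factorization: 45655523 = 17 × 139^3
By Fermat: n is sum of two squares iff every prime p ≡ 3 (mod 4) appears to even power.
Prime(s) ≡ 3 (mod 4) with odd exponent: [(139, 3)]
Therefore 45655523 cannot be expressed as a² + b².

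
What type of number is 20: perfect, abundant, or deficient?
abundant

Proper divisors of 20: sum = 1 + 2 + 4 + 5 + 10 = 22
Since 22 > 20, 20 is abundant.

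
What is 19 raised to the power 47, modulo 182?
115

Repeated squaring. Binary of 47 = 101111.
19^1 ≡ 19 (mod 182); 19^2 ≡ 179 (mod 182); 19^4 ≡ 9 (mod 182); 19^8 ≡ 81 (mod 182); 19^16 ≡ 9 (mod 182); 19^32 ≡ 81 (mod 182)
19^47 = 19^1 × 19^2 × 19^4 × 19^8 × 19^32 ≡ 115 (mod 182)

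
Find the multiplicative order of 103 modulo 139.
46

139 is prime, so ord(103) divides φ(139) = 138.
Divisors of 138: 1, 2, 3, 6, 23, 46, 69, 138.
Repeated squaring: 103^1 ≡ 103, 103^2 ≡ 45, 103^4 ≡ 79, 103^8 ≡ 125, 103^16 ≡ 57, 103^32 ≡ 52, 103^64 ≡ 63, 103^128 ≡ 77 (mod 139).
Test 103^d mod 139 for each divisor d in increasing order:
103^1 ≡ 103
103^2 ≡ 45
103^3 = 103^2·103^1 ≡ 48
103^6 = 103^4·103^2 ≡ 80
103^23 = 103^16·103^4·103^2·103^1 ≡ 138
103^46 = 103^32·103^8·103^4·103^2 ≡ 1  ← first divisor giving 1
The order is 46.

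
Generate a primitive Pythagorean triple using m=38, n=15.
(1219, 1140, 1669)

Euclid's formula: a = m² - n², b = 2mn, c = m² + n²
m = 38, n = 15
a = 38² - 15² = 1444 - 225 = 1219
b = 2 × 38 × 15 = 1140
c = 38² + 15² = 1444 + 225 = 1669
Verification: 1219² + 1140² = 1485961 + 1299600 = 2785561 = 1669² ✓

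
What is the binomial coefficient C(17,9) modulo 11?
0

Using Lucas' theorem:
Write n=17 and k=9 in base 11:
n in base 11: [1, 6]
k in base 11: [0, 9]
C(17,9) mod 11 = ∏ C(n_i, k_i) mod 11
Digit binomials (mod 11): C(1,0) = 1; C(6,9) = 0 (k_i > n_i)
Product: 1 × 0 = 0 ≡ 0 (mod 11)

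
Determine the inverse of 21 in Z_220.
21

gcd(21, 220) = 1, so the inverse exists.
Extended Euclidean algorithm on (220, 21):
220 = 10 × 21 + 10  ⟹  10 = (1)·220 + (-10)·21
21 = 2 × 10 + 1  ⟹  1 = (-2)·220 + (21)·21
So (21)·21 ≡ 1 (mod 220), i.e. 21^(-1) ≡ 21 (mod 220).
Check: 21 × 21 = 441 ≡ 1 (mod 220)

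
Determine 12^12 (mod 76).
20

Repeated squaring. Binary of 12 = 1100.
12^1 ≡ 12 (mod 76); 12^2 ≡ 68 (mod 76); 12^4 ≡ 64 (mod 76); 12^8 ≡ 68 (mod 76)
12^12 = 12^4 × 12^8 ≡ 20 (mod 76)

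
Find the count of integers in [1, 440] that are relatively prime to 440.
160

440 = 2^3 × 5 × 11
φ(n) = n × ∏(1 - 1/p) for each prime p dividing n
φ(440) = 440 × (1 - 1/2) × (1 - 1/5) × (1 - 1/11) = 160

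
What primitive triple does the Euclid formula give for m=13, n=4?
(153, 104, 185)

Euclid's formula: a = m² - n², b = 2mn, c = m² + n²
m = 13, n = 4
a = 13² - 4² = 169 - 16 = 153
b = 2 × 13 × 4 = 104
c = 13² + 4² = 169 + 16 = 185
Verification: 153² + 104² = 23409 + 10816 = 34225 = 185² ✓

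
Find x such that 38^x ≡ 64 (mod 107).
94

Baby-step giant-step with step n = ⌈√107⌉ = 11.
Baby steps 38^j mod 107 (j:value) for j=0..10: 0:1, 1:38, 2:53, 3:88, 4:27, 5:63, 6:40, 7:22, 8:87, 9:96, 10:10.
Giant-step multiplier: 38^(-11) ≡ 38^(106-11) = 38^95 ≡ 78 (mod 107).
Giant steps γ_i = 64·78^i mod 107: γ_0=64, γ_1=70, γ_2=3, γ_3=20, γ_4=62, γ_5=21, γ_6=33, γ_7=6, γ_8=40 (in table at j=6).
x = i·n + j = 8·11 + 6 = 94.
Check: 38^94 ≡ 64 (mod 107).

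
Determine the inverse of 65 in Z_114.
107

gcd(65, 114) = 1, so the inverse exists.
Extended Euclidean algorithm on (114, 65):
114 = 1 × 65 + 49  ⟹  49 = (1)·114 + (-1)·65
65 = 1 × 49 + 16  ⟹  16 = (-1)·114 + (2)·65
49 = 3 × 16 + 1  ⟹  1 = (4)·114 + (-7)·65
So (-7)·65 ≡ 1 (mod 114), i.e. 65^(-1) ≡ -7 ≡ 107 (mod 114).
Check: 65 × 107 = 6955 ≡ 1 (mod 114)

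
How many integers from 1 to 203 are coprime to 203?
168

203 = 7 × 29
φ(n) = n × ∏(1 - 1/p) for each prime p dividing n
φ(203) = 203 × (1 - 1/7) × (1 - 1/29) = 168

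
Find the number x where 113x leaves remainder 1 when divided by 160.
17

gcd(113, 160) = 1, so the inverse exists.
Extended Euclidean algorithm on (160, 113):
160 = 1 × 113 + 47  ⟹  47 = (1)·160 + (-1)·113
113 = 2 × 47 + 19  ⟹  19 = (-2)·160 + (3)·113
47 = 2 × 19 + 9  ⟹  9 = (5)·160 + (-7)·113
19 = 2 × 9 + 1  ⟹  1 = (-12)·160 + (17)·113
So (17)·113 ≡ 1 (mod 160), i.e. 113^(-1) ≡ 17 (mod 160).
Check: 113 × 17 = 1921 ≡ 1 (mod 160)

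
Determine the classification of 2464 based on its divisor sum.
abundant

Proper divisors of 2464: sum = 1 + 2 + 4 + 7 + 8 + 11 + 14 + 16 + ... + 308 + 352 + 616 + 1232 (23 divisors) = 3584
Since 3584 > 2464, 2464 is abundant.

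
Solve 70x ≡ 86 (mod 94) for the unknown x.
x ≡ 16 (mod 47)

gcd(70, 94) = 2, which divides 86, so solutions exist.
Divide through by 2: 35x ≡ 43 (mod 47).
Find 35^(-1) mod 47 by the extended Euclidean algorithm:
47 = 1 × 35 + 12  ⟹  12 = (1)·47 + (-1)·35
35 = 2 × 12 + 11  ⟹  11 = (-2)·47 + (3)·35
12 = 1 × 11 + 1  ⟹  1 = (3)·47 + (-4)·35
So (-4)·35 ≡ 1 (mod 47), i.e. 35^(-1) ≡ -4 ≡ 43 (mod 47).
x ≡ 43 × 43 = 1849 ≡ 16 (mod 47).
Check: 70 × 16 = 1120 ≡ 86 (mod 94).
x ≡ 16 (mod 47), giving 2 solutions mod 94.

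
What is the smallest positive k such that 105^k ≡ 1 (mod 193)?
64

193 is prime, so ord(105) divides φ(193) = 192.
Divisors of 192: 1, 2, 3, 4, 6, 8, 12, 16, 24, 32, 48, 64, 96, 192.
Repeated squaring: 105^1 ≡ 105, 105^2 ≡ 24, 105^4 ≡ 190, 105^8 ≡ 9, 105^16 ≡ 81, 105^32 ≡ 192, 105^64 ≡ 1, 105^128 ≡ 1 (mod 193).
Test 105^d mod 193 for each divisor d in increasing order:
105^1 ≡ 105
105^2 ≡ 24
105^3 = 105^2·105^1 ≡ 11
105^4 ≡ 190
105^6 = 105^4·105^2 ≡ 121
105^8 ≡ 9
105^12 = 105^8·105^4 ≡ 166
105^16 ≡ 81
105^24 = 105^16·105^8 ≡ 150
105^32 ≡ 192
105^48 = 105^32·105^16 ≡ 112
105^64 ≡ 1  ← first divisor giving 1
The order is 64.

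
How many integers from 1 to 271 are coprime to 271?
270

271 = 271
φ(n) = n × ∏(1 - 1/p) for each prime p dividing n
φ(271) = 271 × (1 - 1/271) = 270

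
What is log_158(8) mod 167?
96

Baby-step giant-step with step n = ⌈√167⌉ = 13.
Baby steps 158^j mod 167 (j:value) for j=0..12: 0:1, 1:158, 2:81, 3:106, 4:48, 5:69, 6:47, 7:78, 8:133, 9:139, 10:85, 11:70, 12:38.
Giant-step multiplier: 158^(-13) ≡ 158^(166-13) = 158^153 ≡ 146 (mod 167).
Giant steps γ_i = 8·146^i mod 167: γ_0=8, γ_1=166, γ_2=21, γ_3=60, γ_4=76, γ_5=74, γ_6=116, γ_7=69 (in table at j=5).
x = i·n + j = 7·13 + 5 = 96.
Check: 158^96 ≡ 8 (mod 167).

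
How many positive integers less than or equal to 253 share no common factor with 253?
220

253 = 11 × 23
φ(n) = n × ∏(1 - 1/p) for each prime p dividing n
φ(253) = 253 × (1 - 1/11) × (1 - 1/23) = 220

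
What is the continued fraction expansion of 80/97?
[0; 1, 4, 1, 2, 2, 2]

Euclidean algorithm steps:
80 = 0 × 97 + 80
97 = 1 × 80 + 17
80 = 4 × 17 + 12
17 = 1 × 12 + 5
12 = 2 × 5 + 2
5 = 2 × 2 + 1
2 = 2 × 1 + 0
Continued fraction: [0; 1, 4, 1, 2, 2, 2]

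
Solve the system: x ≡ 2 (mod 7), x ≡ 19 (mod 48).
163

Using Chinese Remainder Theorem:
M = 7 × 48 = 336
M1 = 48, M2 = 7
y1 = 48^(-1) mod 7 = 6
y2 = 7^(-1) mod 48 = 7
x = (2×48×6 + 19×7×7) mod 336 = 163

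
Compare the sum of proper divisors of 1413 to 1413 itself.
deficient

Proper divisors of 1413: sum = 1 + 3 + 9 + 157 + 471 = 641
Since 641 < 1413, 1413 is deficient.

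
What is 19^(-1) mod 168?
115

gcd(19, 168) = 1, so the inverse exists.
Extended Euclidean algorithm on (168, 19):
168 = 8 × 19 + 16  ⟹  16 = (1)·168 + (-8)·19
19 = 1 × 16 + 3  ⟹  3 = (-1)·168 + (9)·19
16 = 5 × 3 + 1  ⟹  1 = (6)·168 + (-53)·19
So (-53)·19 ≡ 1 (mod 168), i.e. 19^(-1) ≡ -53 ≡ 115 (mod 168).
Check: 19 × 115 = 2185 ≡ 1 (mod 168)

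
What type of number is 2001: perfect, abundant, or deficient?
deficient

Proper divisors of 2001: sum = 1 + 3 + 23 + 29 + 69 + 87 + 667 = 879
Since 879 < 2001, 2001 is deficient.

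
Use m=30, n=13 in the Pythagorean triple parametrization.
(731, 780, 1069)

Euclid's formula: a = m² - n², b = 2mn, c = m² + n²
m = 30, n = 13
a = 30² - 13² = 900 - 169 = 731
b = 2 × 30 × 13 = 780
c = 30² + 13² = 900 + 169 = 1069
Verification: 731² + 780² = 534361 + 608400 = 1142761 = 1069² ✓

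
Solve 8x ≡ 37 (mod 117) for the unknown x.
x ≡ 107 (mod 117)

gcd(8, 117) = 1, which divides 37, so solutions exist.
Find 8^(-1) mod 117 by the extended Euclidean algorithm:
117 = 14 × 8 + 5  ⟹  5 = (1)·117 + (-14)·8
8 = 1 × 5 + 3  ⟹  3 = (-1)·117 + (15)·8
5 = 1 × 3 + 2  ⟹  2 = (2)·117 + (-29)·8
3 = 1 × 2 + 1  ⟹  1 = (-3)·117 + (44)·8
So (44)·8 ≡ 1 (mod 117), i.e. 8^(-1) ≡ 44 (mod 117).
x ≡ 44 × 37 = 1628 ≡ 107 (mod 117).
Check: 8 × 107 = 856 ≡ 37 (mod 117).
Unique solution: x ≡ 107 (mod 117)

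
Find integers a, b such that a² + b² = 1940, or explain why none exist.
2² + 44² (a=2, b=44)

Factorization: 1940 = 2^2 × 5 × 97
By Fermat: n is sum of two squares iff every prime p ≡ 3 (mod 4) appears to even power.
All primes ≡ 3 (mod 4) appear to even power.
Search a = 0, 1, 2, … for 1940 - a² a perfect square: first hit at a = 2: 1940 - 4 = 1936 = 44².
1940 = 2² + 44² = 4 + 1936 ✓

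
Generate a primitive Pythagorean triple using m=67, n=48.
(2185, 6432, 6793)

Euclid's formula: a = m² - n², b = 2mn, c = m² + n²
m = 67, n = 48
a = 67² - 48² = 4489 - 2304 = 2185
b = 2 × 67 × 48 = 6432
c = 67² + 48² = 4489 + 2304 = 6793
Verification: 2185² + 6432² = 4774225 + 41370624 = 46144849 = 6793² ✓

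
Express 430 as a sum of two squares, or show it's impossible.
Not possible

Factorization: 430 = 2 × 5 × 43
By Fermat: n is sum of two squares iff every prime p ≡ 3 (mod 4) appears to even power.
Prime(s) ≡ 3 (mod 4) with odd exponent: [(43, 1)]
Therefore 430 cannot be expressed as a² + b².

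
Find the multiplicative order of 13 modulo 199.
99

199 is prime, so ord(13) divides φ(199) = 198.
Divisors of 198: 1, 2, 3, 6, 9, 11, 18, 22, 33, 66, 99, 198.
Repeated squaring: 13^1 ≡ 13, 13^2 ≡ 169, 13^4 ≡ 104, 13^8 ≡ 70, 13^16 ≡ 124, 13^32 ≡ 53, 13^64 ≡ 23, 13^128 ≡ 131 (mod 199).
Test 13^d mod 199 for each divisor d in increasing order:
13^1 ≡ 13
13^2 ≡ 169
13^3 = 13^2·13^1 ≡ 8
13^6 = 13^4·13^2 ≡ 64
13^9 = 13^8·13^1 ≡ 114
13^11 = 13^8·13^2·13^1 ≡ 162
13^18 = 13^16·13^2 ≡ 61
13^22 = 13^16·13^4·13^2 ≡ 175
13^33 = 13^32·13^1 ≡ 92
13^66 = 13^64·13^2 ≡ 106
13^99 = 13^64·13^32·13^2·13^1 ≡ 1  ← first divisor giving 1
The order is 99.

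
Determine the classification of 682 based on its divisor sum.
deficient

Proper divisors of 682: sum = 1 + 2 + 11 + 22 + 31 + 62 + 341 = 470
Since 470 < 682, 682 is deficient.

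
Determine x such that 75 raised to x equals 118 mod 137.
62

Baby-step giant-step with step n = ⌈√137⌉ = 12.
Baby steps 75^j mod 137 (j:value) for j=0..11: 0:1, 1:75, 2:8, 3:52, 4:64, 5:5, 6:101, 7:40, 8:123, 9:46, 10:25, 11:94.
Giant-step multiplier: 75^(-12) ≡ 75^(136-12) = 75^124 ≡ 87 (mod 137).
Giant steps γ_i = 118·87^i mod 137: γ_0=118, γ_1=128, γ_2=39, γ_3=105, γ_4=93, γ_5=8 (in table at j=2).
x = i·n + j = 5·12 + 2 = 62.
Check: 75^62 ≡ 118 (mod 137).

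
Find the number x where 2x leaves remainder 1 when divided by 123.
62

gcd(2, 123) = 1, so the inverse exists.
Extended Euclidean algorithm on (123, 2):
123 = 61 × 2 + 1  ⟹  1 = (1)·123 + (-61)·2
So (-61)·2 ≡ 1 (mod 123), i.e. 2^(-1) ≡ -61 ≡ 62 (mod 123).
Check: 2 × 62 = 124 ≡ 1 (mod 123)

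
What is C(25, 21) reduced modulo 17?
2

Using Lucas' theorem:
Write n=25 and k=21 in base 17:
n in base 17: [1, 8]
k in base 17: [1, 4]
C(25,21) mod 17 = ∏ C(n_i, k_i) mod 17
Digit binomials (mod 17): C(1,1) = 1; C(8,4) = 70 ≡ 2
Product: 1 × 2 = 2 ≡ 2 (mod 17)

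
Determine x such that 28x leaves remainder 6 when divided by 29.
x ≡ 23 (mod 29)

gcd(28, 29) = 1, which divides 6, so solutions exist.
Find 28^(-1) mod 29 by the extended Euclidean algorithm:
29 = 1 × 28 + 1  ⟹  1 = (1)·29 + (-1)·28
So (-1)·28 ≡ 1 (mod 29), i.e. 28^(-1) ≡ -1 ≡ 28 (mod 29).
x ≡ 28 × 6 = 168 ≡ 23 (mod 29).
Check: 28 × 23 = 644 ≡ 6 (mod 29).
Unique solution: x ≡ 23 (mod 29)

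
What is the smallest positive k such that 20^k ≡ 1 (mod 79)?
39

79 is prime, so ord(20) divides φ(79) = 78.
Divisors of 78: 1, 2, 3, 6, 13, 26, 39, 78.
Repeated squaring: 20^1 ≡ 20, 20^2 ≡ 5, 20^4 ≡ 25, 20^8 ≡ 72, 20^16 ≡ 49, 20^32 ≡ 31, 20^64 ≡ 13 (mod 79).
Test 20^d mod 79 for each divisor d in increasing order:
20^1 ≡ 20
20^2 ≡ 5
20^3 = 20^2·20^1 ≡ 21
20^6 = 20^4·20^2 ≡ 46
20^13 = 20^8·20^4·20^1 ≡ 55
20^26 = 20^16·20^8·20^2 ≡ 23
20^39 = 20^32·20^4·20^2·20^1 ≡ 1  ← first divisor giving 1
The order is 39.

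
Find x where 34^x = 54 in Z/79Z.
19

Baby-step giant-step with step n = ⌈√79⌉ = 9.
Baby steps 34^j mod 79 (j:value) for j=0..8: 0:1, 1:34, 2:50, 3:41, 4:51, 5:75, 6:22, 7:37, 8:73.
Giant-step multiplier: 34^(-9) ≡ 34^(78-9) = 34^69 ≡ 12 (mod 79).
Giant steps γ_i = 54·12^i mod 79: γ_0=54, γ_1=16, γ_2=34 (in table at j=1).
x = i·n + j = 2·9 + 1 = 19.
Check: 34^19 ≡ 54 (mod 79).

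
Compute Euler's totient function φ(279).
180

279 = 3^2 × 31
φ(n) = n × ∏(1 - 1/p) for each prime p dividing n
φ(279) = 279 × (1 - 1/3) × (1 - 1/31) = 180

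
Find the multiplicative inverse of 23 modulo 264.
23

gcd(23, 264) = 1, so the inverse exists.
Extended Euclidean algorithm on (264, 23):
264 = 11 × 23 + 11  ⟹  11 = (1)·264 + (-11)·23
23 = 2 × 11 + 1  ⟹  1 = (-2)·264 + (23)·23
So (23)·23 ≡ 1 (mod 264), i.e. 23^(-1) ≡ 23 (mod 264).
Check: 23 × 23 = 529 ≡ 1 (mod 264)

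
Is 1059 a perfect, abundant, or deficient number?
deficient

Proper divisors of 1059: sum = 1 + 3 + 353 = 357
Since 357 < 1059, 1059 is deficient.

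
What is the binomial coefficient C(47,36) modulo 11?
4

Using Lucas' theorem:
Write n=47 and k=36 in base 11:
n in base 11: [4, 3]
k in base 11: [3, 3]
C(47,36) mod 11 = ∏ C(n_i, k_i) mod 11
Digit binomials (mod 11): C(4,3) = 4; C(3,3) = 1
Product: 4 × 1 = 4 ≡ 4 (mod 11)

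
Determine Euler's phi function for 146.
72

146 = 2 × 73
φ(n) = n × ∏(1 - 1/p) for each prime p dividing n
φ(146) = 146 × (1 - 1/2) × (1 - 1/73) = 72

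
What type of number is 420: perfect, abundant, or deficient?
abundant

Proper divisors of 420: sum = 1 + 2 + 3 + 4 + 5 + 6 + 7 + 10 + ... + 84 + 105 + 140 + 210 (23 divisors) = 924
Since 924 > 420, 420 is abundant.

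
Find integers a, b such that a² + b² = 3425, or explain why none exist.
17² + 56² (a=17, b=56)

Factorization: 3425 = 5^2 × 137
By Fermat: n is sum of two squares iff every prime p ≡ 3 (mod 4) appears to even power.
All primes ≡ 3 (mod 4) appear to even power.
Search a = 0, 1, 2, … for 3425 - a² a perfect square: first hit at a = 17: 3425 - 289 = 3136 = 56².
3425 = 17² + 56² = 289 + 3136 ✓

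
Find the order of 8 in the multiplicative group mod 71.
35

71 is prime, so ord(8) divides φ(71) = 70.
Divisors of 70: 1, 2, 5, 7, 10, 14, 35, 70.
Repeated squaring: 8^1 ≡ 8, 8^2 ≡ 64, 8^4 ≡ 49, 8^8 ≡ 58, 8^16 ≡ 27, 8^32 ≡ 19, 8^64 ≡ 6 (mod 71).
Test 8^d mod 71 for each divisor d in increasing order:
8^1 ≡ 8
8^2 ≡ 64
8^5 = 8^4·8^1 ≡ 37
8^7 = 8^4·8^2·8^1 ≡ 25
8^10 = 8^8·8^2 ≡ 20
8^14 = 8^8·8^4·8^2 ≡ 57
8^35 = 8^32·8^2·8^1 ≡ 1  ← first divisor giving 1
The order is 35.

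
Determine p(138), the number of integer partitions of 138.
12292341831

p(n) counts ways to write n as a sum of positive integers (order ignored).
Euler's pentagonal recurrence: p(k) = p(k-1) + p(k-2) - p(k-5) - p(k-7) + p(k-12) + p(k-15) - ... (offsets j(3j∓1)/2, signs ++--, p(0)=1, p(<0)=0).
DP table for k = 0..137: p(0)=1, p(1)=1, p(2)=2, p(3)=3, p(4)=5, p(5)=7, p(6)=11, p(7)=15, p(8)=22, p(9)=30, p(10)=42, p(11)=56, p(12)=77, p(13)=101, p(14)=135, p(15)=176, p(16)=231, p(17)=297, p(18)=385, p(19)=490, p(20)=627, p(21)=792, p(22)=1002, p(23)=1255, p(24)=1575, p(25)=1958, p(26)=2436, p(27)=3010, p(28)=3718, p(29)=4565, p(30)=5604, p(31)=6842, p(32)=8349, p(33)=10143, p(34)=12310, p(35)=14883, p(36)=17977, p(37)=21637, p(38)=26015, p(39)=31185, p(40)=37338, p(41)=44583, p(42)=53174, p(43)=63261, p(44)=75175, p(45)=89134, p(46)=105558, p(47)=124754, p(48)=147273, p(49)=173525, p(50)=204226, p(51)=239943, p(52)=281589, p(53)=329931, p(54)=386155, p(55)=451276, p(56)=526823, p(57)=614154, p(58)=715220, p(59)=831820, p(60)=966467, p(61)=1121505, p(62)=1300156, p(63)=1505499, p(64)=1741630, p(65)=2012558, p(66)=2323520, p(67)=2679689, p(68)=3087735, p(69)=3554345, p(70)=4087968, p(71)=4697205, p(72)=5392783, p(73)=6185689, p(74)=7089500, p(75)=8118264, p(76)=9289091, p(77)=10619863, p(78)=12132164, p(79)=13848650, p(80)=15796476, p(81)=18004327, p(82)=20506255, p(83)=23338469, p(84)=26543660, p(85)=30167357, p(86)=34262962, p(87)=38887673, p(88)=44108109, p(89)=49995925, p(90)=56634173, p(91)=64112359, p(92)=72533807, p(93)=82010177, p(94)=92669720, p(95)=104651419, p(96)=118114304, p(97)=133230930, p(98)=150198136, p(99)=169229875, p(100)=190569292, p(101)=214481126, p(102)=241265379, p(103)=271248950, p(104)=304801365, p(105)=342325709, p(106)=384276336, p(107)=431149389, p(108)=483502844, p(109)=541946240, p(110)=607163746, p(111)=679903203, p(112)=761002156, p(113)=851376628, p(114)=952050665, p(115)=1064144451, p(116)=1188908248, p(117)=1327710076, p(118)=1482074143, p(119)=1653668665, p(120)=1844349560, p(121)=2056148051, p(122)=2291320912, p(123)=2552338241, p(124)=2841940500, p(125)=3163127352, p(126)=3519222692, p(127)=3913864295, p(128)=4351078600, p(129)=4835271870, p(130)=5371315400, p(131)=5964539504, p(132)=6620830889, p(133)=7346629512, p(134)=8149040695, p(135)=9035836076, p(136)=10015581680, p(137)=11097645016.
Final step: p(138) = p(137) + p(136) - p(133) - p(131) + p(126) + p(123) - p(116) - p(112) + p(103) + p(98) - p(87) - p(81) + p(68) + p(61) - p(46) - p(38) + p(21) + p(12)
= 11097645016 + 10015581680 - 7346629512 - 5964539504 + 3519222692 + 2552338241 - 1188908248 - 761002156 + 271248950 + 150198136 - 38887673 - 18004327 + 3087735 + 1121505 - 105558 - 26015 + 792 + 77
= 12292341831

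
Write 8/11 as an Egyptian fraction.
1/2 + 1/5 + 1/37 + 1/4070

Greedy algorithm:
8/11: ceiling(11/8) = 2, use 1/2
5/22: ceiling(22/5) = 5, use 1/5
3/110: ceiling(110/3) = 37, use 1/37
1/4070: ceiling(4070/1) = 4070, use 1/4070
Result: 8/11 = 1/2 + 1/5 + 1/37 + 1/4070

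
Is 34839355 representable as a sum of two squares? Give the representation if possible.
Not possible

Factorization: 34839355 = 5 × 191^3
By Fermat: n is sum of two squares iff every prime p ≡ 3 (mod 4) appears to even power.
Prime(s) ≡ 3 (mod 4) with odd exponent: [(191, 3)]
Therefore 34839355 cannot be expressed as a² + b².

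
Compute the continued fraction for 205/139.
[1; 2, 9, 2, 3]

Euclidean algorithm steps:
205 = 1 × 139 + 66
139 = 2 × 66 + 7
66 = 9 × 7 + 3
7 = 2 × 3 + 1
3 = 3 × 1 + 0
Continued fraction: [1; 2, 9, 2, 3]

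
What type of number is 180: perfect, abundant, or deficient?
abundant

Proper divisors of 180: sum = 1 + 2 + 3 + 4 + 5 + 6 + 9 + 10 + ... + 36 + 45 + 60 + 90 (17 divisors) = 366
Since 366 > 180, 180 is abundant.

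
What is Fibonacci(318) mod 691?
467

Matrix identity: Q^n = [[F_(n+1), F_n], [F_n, F_(n-1)]] with Q = [[1,1],[1,0]].
n = 318 = 100111110₂. Square-and-multiply, entries mod 691:
Q^1 = [[1,1],[1,0]]
Q^2 = (Q^1)² = [[2,1],[1,1]]
Q^4 = (Q^2)² = [[5,3],[3,2]]
Q^9 = (Q^4)²·Q = [[55,34],[34,21]]
Q^19 = (Q^9)²·Q = [[546,35],[35,511]]
Q^39 = (Q^19)²·Q = [[510,138],[138,372]]
Q^79 = (Q^39)²·Q = [[80,671],[671,100]]
Q^159 = (Q^79)²·Q = [[436,581],[581,546]]
Q^318 = (Q^159)² = [[424,467],[467,648]]
F_318 mod 691 = Q^318[0][1] = 467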